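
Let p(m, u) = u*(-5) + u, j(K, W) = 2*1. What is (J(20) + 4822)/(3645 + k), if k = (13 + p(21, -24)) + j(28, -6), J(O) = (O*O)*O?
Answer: 2137/626 ≈ 3.4137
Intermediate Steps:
j(K, W) = 2
p(m, u) = -4*u (p(m, u) = -5*u + u = -4*u)
J(O) = O³ (J(O) = O²*O = O³)
k = 111 (k = (13 - 4*(-24)) + 2 = (13 + 96) + 2 = 109 + 2 = 111)
(J(20) + 4822)/(3645 + k) = (20³ + 4822)/(3645 + 111) = (8000 + 4822)/3756 = 12822*(1/3756) = 2137/626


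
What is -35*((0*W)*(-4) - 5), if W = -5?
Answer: 175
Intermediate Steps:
-35*((0*W)*(-4) - 5) = -35*((0*(-5))*(-4) - 5) = -35*(0*(-4) - 5) = -35*(0 - 5) = -35*(-5) = 175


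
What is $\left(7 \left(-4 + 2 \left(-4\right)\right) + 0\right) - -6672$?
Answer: $6588$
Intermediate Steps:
$\left(7 \left(-4 + 2 \left(-4\right)\right) + 0\right) - -6672 = \left(7 \left(-4 - 8\right) + 0\right) + 6672 = \left(7 \left(-12\right) + 0\right) + 6672 = \left(-84 + 0\right) + 6672 = -84 + 6672 = 6588$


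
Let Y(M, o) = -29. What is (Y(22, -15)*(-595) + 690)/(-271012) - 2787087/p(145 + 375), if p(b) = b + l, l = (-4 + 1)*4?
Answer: -94417892263/17209262 ≈ -5486.5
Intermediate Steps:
l = -12 (l = -3*4 = -12)
p(b) = -12 + b (p(b) = b - 12 = -12 + b)
(Y(22, -15)*(-595) + 690)/(-271012) - 2787087/p(145 + 375) = (-29*(-595) + 690)/(-271012) - 2787087/(-12 + (145 + 375)) = (17255 + 690)*(-1/271012) - 2787087/(-12 + 520) = 17945*(-1/271012) - 2787087/508 = -17945/271012 - 2787087*1/508 = -17945/271012 - 2787087/508 = -94417892263/17209262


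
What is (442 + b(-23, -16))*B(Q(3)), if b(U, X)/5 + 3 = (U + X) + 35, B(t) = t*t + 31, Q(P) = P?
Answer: 16280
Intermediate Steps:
B(t) = 31 + t² (B(t) = t² + 31 = 31 + t²)
b(U, X) = 160 + 5*U + 5*X (b(U, X) = -15 + 5*((U + X) + 35) = -15 + 5*(35 + U + X) = -15 + (175 + 5*U + 5*X) = 160 + 5*U + 5*X)
(442 + b(-23, -16))*B(Q(3)) = (442 + (160 + 5*(-23) + 5*(-16)))*(31 + 3²) = (442 + (160 - 115 - 80))*(31 + 9) = (442 - 35)*40 = 407*40 = 16280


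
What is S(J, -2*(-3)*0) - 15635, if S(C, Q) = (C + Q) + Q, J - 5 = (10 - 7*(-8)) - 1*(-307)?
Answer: -15257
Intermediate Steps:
J = 378 (J = 5 + ((10 - 7*(-8)) - 1*(-307)) = 5 + ((10 + 56) + 307) = 5 + (66 + 307) = 5 + 373 = 378)
S(C, Q) = C + 2*Q
S(J, -2*(-3)*0) - 15635 = (378 + 2*(-2*(-3)*0)) - 15635 = (378 + 2*(6*0)) - 15635 = (378 + 2*0) - 15635 = (378 + 0) - 15635 = 378 - 15635 = -15257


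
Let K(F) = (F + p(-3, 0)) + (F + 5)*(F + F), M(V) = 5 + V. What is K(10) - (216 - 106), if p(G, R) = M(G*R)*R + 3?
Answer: 203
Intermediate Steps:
p(G, R) = 3 + R*(5 + G*R) (p(G, R) = (5 + G*R)*R + 3 = R*(5 + G*R) + 3 = 3 + R*(5 + G*R))
K(F) = 3 + F + 2*F*(5 + F) (K(F) = (F + (3 + 0*(5 - 3*0))) + (F + 5)*(F + F) = (F + (3 + 0*(5 + 0))) + (5 + F)*(2*F) = (F + (3 + 0*5)) + 2*F*(5 + F) = (F + (3 + 0)) + 2*F*(5 + F) = (F + 3) + 2*F*(5 + F) = (3 + F) + 2*F*(5 + F) = 3 + F + 2*F*(5 + F))
K(10) - (216 - 106) = (3 + 2*10² + 11*10) - (216 - 106) = (3 + 2*100 + 110) - 1*110 = (3 + 200 + 110) - 110 = 313 - 110 = 203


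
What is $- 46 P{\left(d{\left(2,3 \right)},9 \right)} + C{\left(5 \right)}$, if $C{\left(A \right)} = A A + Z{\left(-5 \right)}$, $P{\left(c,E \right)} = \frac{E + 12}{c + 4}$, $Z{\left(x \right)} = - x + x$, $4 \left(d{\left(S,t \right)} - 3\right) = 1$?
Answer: $- \frac{3139}{29} \approx -108.24$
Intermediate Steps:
$d{\left(S,t \right)} = \frac{13}{4}$ ($d{\left(S,t \right)} = 3 + \frac{1}{4} \cdot 1 = 3 + \frac{1}{4} = \frac{13}{4}$)
$Z{\left(x \right)} = 0$
$P{\left(c,E \right)} = \frac{12 + E}{4 + c}$
$C{\left(A \right)} = A^{2}$ ($C{\left(A \right)} = A A + 0 = A^{2} + 0 = A^{2}$)
$- 46 P{\left(d{\left(2,3 \right)},9 \right)} + C{\left(5 \right)} = - 46 \frac{12 + 9}{4 + \frac{13}{4}} + 5^{2} = - 46 \frac{1}{\frac{29}{4}} \cdot 21 + 25 = - 46 \cdot \frac{4}{29} \cdot 21 + 25 = \left(-46\right) \frac{84}{29} + 25 = - \frac{3864}{29} + 25 = - \frac{3139}{29}$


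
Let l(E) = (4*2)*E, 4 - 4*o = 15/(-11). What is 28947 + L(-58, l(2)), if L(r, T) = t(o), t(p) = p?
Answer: 1273727/44 ≈ 28948.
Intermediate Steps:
o = 59/44 (o = 1 - 15/(4*(-11)) = 1 - 15*(-1)/(4*11) = 1 - 1/4*(-15/11) = 1 + 15/44 = 59/44 ≈ 1.3409)
l(E) = 8*E
L(r, T) = 59/44
28947 + L(-58, l(2)) = 28947 + 59/44 = 1273727/44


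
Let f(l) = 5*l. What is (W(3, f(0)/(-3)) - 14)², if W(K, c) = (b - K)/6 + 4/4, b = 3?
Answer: 169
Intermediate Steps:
W(K, c) = 3/2 - K/6 (W(K, c) = (3 - K)/6 + 4/4 = (3 - K)*(⅙) + 4*(¼) = (½ - K/6) + 1 = 3/2 - K/6)
(W(3, f(0)/(-3)) - 14)² = ((3/2 - ⅙*3) - 14)² = ((3/2 - ½) - 14)² = (1 - 14)² = (-13)² = 169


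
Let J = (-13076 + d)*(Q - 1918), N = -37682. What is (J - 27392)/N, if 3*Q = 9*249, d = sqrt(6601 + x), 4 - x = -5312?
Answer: -7642302/18841 + 1171*sqrt(11917)/37682 ≈ -402.23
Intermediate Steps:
x = 5316 (x = 4 - 1*(-5312) = 4 + 5312 = 5316)
d = sqrt(11917) (d = sqrt(6601 + 5316) = sqrt(11917) ≈ 109.17)
Q = 747 (Q = (9*249)/3 = (1/3)*2241 = 747)
J = 15311996 - 1171*sqrt(11917) (J = (-13076 + sqrt(11917))*(747 - 1918) = (-13076 + sqrt(11917))*(-1171) = 15311996 - 1171*sqrt(11917) ≈ 1.5184e+7)
(J - 27392)/N = ((15311996 - 1171*sqrt(11917)) - 27392)/(-37682) = (15284604 - 1171*sqrt(11917))*(-1/37682) = -7642302/18841 + 1171*sqrt(11917)/37682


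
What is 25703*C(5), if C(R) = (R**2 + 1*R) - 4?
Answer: 668278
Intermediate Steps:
C(R) = -4 + R + R**2 (C(R) = (R**2 + R) - 4 = (R + R**2) - 4 = -4 + R + R**2)
25703*C(5) = 25703*(-4 + 5 + 5**2) = 25703*(-4 + 5 + 25) = 25703*26 = 668278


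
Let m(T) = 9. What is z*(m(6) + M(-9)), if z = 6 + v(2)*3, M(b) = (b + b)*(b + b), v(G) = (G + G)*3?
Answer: 13986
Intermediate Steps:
v(G) = 6*G (v(G) = (2*G)*3 = 6*G)
M(b) = 4*b² (M(b) = (2*b)*(2*b) = 4*b²)
z = 42 (z = 6 + (6*2)*3 = 6 + 12*3 = 6 + 36 = 42)
z*(m(6) + M(-9)) = 42*(9 + 4*(-9)²) = 42*(9 + 4*81) = 42*(9 + 324) = 42*333 = 13986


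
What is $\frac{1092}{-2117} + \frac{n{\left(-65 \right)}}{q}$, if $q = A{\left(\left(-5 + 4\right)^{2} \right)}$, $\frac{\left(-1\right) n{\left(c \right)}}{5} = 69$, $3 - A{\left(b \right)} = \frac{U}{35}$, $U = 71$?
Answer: $- \frac{25599903}{71978} \approx -355.66$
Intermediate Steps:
$A{\left(b \right)} = \frac{34}{35}$ ($A{\left(b \right)} = 3 - \frac{71}{35} = \frac{34}{35}$)
$n{\left(c \right)} = -345$ ($n{\left(c \right)} = \left(-5\right) 69 = -345$)
$q = \frac{34}{35} \approx 0.97143$
$\frac{1092}{-2117} + \frac{n{\left(-65 \right)}}{q} = \frac{1092}{-2117} - \frac{345}{\frac{34}{35}} = 1092 \left(- \frac{1}{2117}\right) - \frac{12075}{34} = - \frac{1092}{2117} - \frac{12075}{34} = - \frac{25599903}{71978}$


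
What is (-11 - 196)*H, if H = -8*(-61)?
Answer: -101016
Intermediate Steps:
H = 488
(-11 - 196)*H = (-11 - 196)*488 = -207*488 = -101016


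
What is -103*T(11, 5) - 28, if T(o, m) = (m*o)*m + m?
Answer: -28868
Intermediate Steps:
T(o, m) = m + o*m² (T(o, m) = o*m² + m = m + o*m²)
-103*T(11, 5) - 28 = -515*(1 + 5*11) - 28 = -515*(1 + 55) - 28 = -515*56 - 28 = -103*280 - 28 = -28840 - 28 = -28868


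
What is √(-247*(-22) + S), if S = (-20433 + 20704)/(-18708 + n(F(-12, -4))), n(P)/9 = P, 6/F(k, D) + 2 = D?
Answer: √1903666895319/18717 ≈ 73.716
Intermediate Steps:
F(k, D) = 6/(-2 + D)
n(P) = 9*P
S = -271/18717 (S = (-20433 + 20704)/(-18708 + 9*(6/(-2 - 4))) = 271/(-18708 + 9*(6/(-6))) = 271/(-18708 + 9*(6*(-⅙))) = 271/(-18708 + 9*(-1)) = 271/(-18708 - 9) = 271/(-18717) = 271*(-1/18717) = -271/18717 ≈ -0.014479)
√(-247*(-22) + S) = √(-247*(-22) - 271/18717) = √(5434 - 271/18717) = √(101707907/18717) = √1903666895319/18717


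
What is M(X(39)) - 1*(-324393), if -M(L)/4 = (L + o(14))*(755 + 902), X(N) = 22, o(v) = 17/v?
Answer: 1193701/7 ≈ 1.7053e+5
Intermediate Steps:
M(L) = -56338/7 - 6628*L (M(L) = -4*(L + 17/14)*(755 + 902) = -4*(L + 17*(1/14))*1657 = -4*(L + 17/14)*1657 = -4*(17/14 + L)*1657 = -4*(28169/14 + 1657*L) = -56338/7 - 6628*L)
M(X(39)) - 1*(-324393) = (-56338/7 - 6628*22) - 1*(-324393) = (-56338/7 - 145816) + 324393 = -1077050/7 + 324393 = 1193701/7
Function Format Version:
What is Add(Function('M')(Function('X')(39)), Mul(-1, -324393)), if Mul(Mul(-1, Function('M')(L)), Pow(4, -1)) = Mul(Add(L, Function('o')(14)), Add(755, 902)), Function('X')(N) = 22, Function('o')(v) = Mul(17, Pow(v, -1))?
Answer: Rational(1193701, 7) ≈ 1.7053e+5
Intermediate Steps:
Function('M')(L) = Add(Rational(-56338, 7), Mul(-6628, L)) (Function('M')(L) = Mul(-4, Mul(Add(L, Mul(17, Pow(14, -1))), Add(755, 902))) = Mul(-4, Mul(Add(L, Mul(17, Rational(1, 14))), 1657)) = Mul(-4, Mul(Add(L, Rational(17, 14)), 1657)) = Mul(-4, Mul(Add(Rational(17, 14), L), 1657)) = Mul(-4, Add(Rational(28169, 14), Mul(1657, L))) = Add(Rational(-56338, 7), Mul(-6628, L)))
Add(Function('M')(Function('X')(39)), Mul(-1, -324393)) = Add(Add(Rational(-56338, 7), Mul(-6628, 22)), Mul(-1, -324393)) = Add(Add(Rational(-56338, 7), -145816), 324393) = Add(Rational(-1077050, 7), 324393) = Rational(1193701, 7)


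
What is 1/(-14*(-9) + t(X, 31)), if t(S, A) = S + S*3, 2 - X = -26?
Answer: 1/238 ≈ 0.0042017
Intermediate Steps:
X = 28 (X = 2 - 1*(-26) = 2 + 26 = 28)
t(S, A) = 4*S (t(S, A) = S + 3*S = 4*S)
1/(-14*(-9) + t(X, 31)) = 1/(-14*(-9) + 4*28) = 1/(126 + 112) = 1/238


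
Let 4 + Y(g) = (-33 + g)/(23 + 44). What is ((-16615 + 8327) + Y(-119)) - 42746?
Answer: -3419698/67 ≈ -51040.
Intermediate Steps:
Y(g) = -301/67 + g/67 (Y(g) = -4 + (-33 + g)/(23 + 44) = -4 + (-33 + g)/67 = -4 + (-33 + g)*(1/67) = -4 + (-33/67 + g/67) = -301/67 + g/67)
((-16615 + 8327) + Y(-119)) - 42746 = ((-16615 + 8327) + (-301/67 + (1/67)*(-119))) - 42746 = (-8288 + (-301/67 - 119/67)) - 42746 = (-8288 - 420/67) - 42746 = -555716/67 - 42746 = -3419698/67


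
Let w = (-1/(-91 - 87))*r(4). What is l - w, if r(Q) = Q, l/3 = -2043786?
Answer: -545690864/89 ≈ -6.1314e+6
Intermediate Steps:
l = -6131358 (l = 3*(-2043786) = -6131358)
w = 2/89 (w = -1/(-91 - 87)*4 = -1/(-178)*4 = -1*(-1/178)*4 = (1/178)*4 = 2/89 ≈ 0.022472)
l - w = -6131358 - 1*2/89 = -6131358 - 2/89 = -545690864/89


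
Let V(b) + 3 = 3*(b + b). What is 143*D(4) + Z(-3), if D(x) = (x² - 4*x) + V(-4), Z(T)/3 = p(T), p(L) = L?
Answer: -3870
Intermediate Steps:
V(b) = -3 + 6*b (V(b) = -3 + 3*(b + b) = -3 + 3*(2*b) = -3 + 6*b)
Z(T) = 3*T
D(x) = -27 + x² - 4*x (D(x) = (x² - 4*x) + (-3 + 6*(-4)) = (x² - 4*x) + (-3 - 24) = (x² - 4*x) - 27 = -27 + x² - 4*x)
143*D(4) + Z(-3) = 143*(-27 + 4² - 4*4) + 3*(-3) = 143*(-27 + 16 - 16) - 9 = 143*(-27) - 9 = -3861 - 9 = -3870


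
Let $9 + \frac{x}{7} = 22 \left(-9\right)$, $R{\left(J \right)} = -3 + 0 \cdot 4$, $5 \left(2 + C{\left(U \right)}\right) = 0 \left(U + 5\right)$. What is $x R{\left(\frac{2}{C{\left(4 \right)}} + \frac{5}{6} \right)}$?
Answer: $4347$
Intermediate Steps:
$C{\left(U \right)} = -2$ ($C{\left(U \right)} = -2 + \frac{0 \left(U + 5\right)}{5} = -2 + \frac{0 \left(5 + U\right)}{5} = -2 + \frac{1}{5} \cdot 0 = -2 + 0 = -2$)
$R{\left(J \right)} = -3$ ($R{\left(J \right)} = -3 + 0 = -3$)
$x = -1449$ ($x = -63 + 7 \cdot 22 \left(-9\right) = -63 + 7 \left(-198\right) = -63 - 1386 = -1449$)
$x R{\left(\frac{2}{C{\left(4 \right)}} + \frac{5}{6} \right)} = \left(-1449\right) \left(-3\right) = 4347$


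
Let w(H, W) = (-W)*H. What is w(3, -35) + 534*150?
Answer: 80205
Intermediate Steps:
w(H, W) = -H*W
w(3, -35) + 534*150 = -1*3*(-35) + 534*150 = 105 + 80100 = 80205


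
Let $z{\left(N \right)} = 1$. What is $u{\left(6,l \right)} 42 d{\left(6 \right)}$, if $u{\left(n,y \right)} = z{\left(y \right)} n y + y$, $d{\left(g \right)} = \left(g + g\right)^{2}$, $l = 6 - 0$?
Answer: $254016$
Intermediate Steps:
$l = 6$ ($l = 6 + 0 = 6$)
$d{\left(g \right)} = 4 g^{2}$ ($d{\left(g \right)} = \left(2 g\right)^{2} = 4 g^{2}$)
$u{\left(n,y \right)} = y + n y$ ($u{\left(n,y \right)} = 1 n y + y = n y + y = y + n y$)
$u{\left(6,l \right)} 42 d{\left(6 \right)} = 6 \left(1 + 6\right) 42 \cdot 4 \cdot 6^{2} = 6 \cdot 7 \cdot 42 \cdot 4 \cdot 36 = 42 \cdot 42 \cdot 144 = 1764 \cdot 144 = 254016$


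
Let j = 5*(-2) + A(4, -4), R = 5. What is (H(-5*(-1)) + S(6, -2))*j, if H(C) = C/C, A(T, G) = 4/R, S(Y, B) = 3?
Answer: -184/5 ≈ -36.800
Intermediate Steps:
A(T, G) = ⅘ (A(T, G) = 4/5 = 4*(⅕) = ⅘)
H(C) = 1
j = -46/5 (j = 5*(-2) + ⅘ = -10 + ⅘ = -46/5 ≈ -9.2000)
(H(-5*(-1)) + S(6, -2))*j = (1 + 3)*(-46/5) = 4*(-46/5) = -184/5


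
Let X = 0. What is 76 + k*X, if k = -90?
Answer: 76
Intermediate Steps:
76 + k*X = 76 - 90*0 = 76 + 0 = 76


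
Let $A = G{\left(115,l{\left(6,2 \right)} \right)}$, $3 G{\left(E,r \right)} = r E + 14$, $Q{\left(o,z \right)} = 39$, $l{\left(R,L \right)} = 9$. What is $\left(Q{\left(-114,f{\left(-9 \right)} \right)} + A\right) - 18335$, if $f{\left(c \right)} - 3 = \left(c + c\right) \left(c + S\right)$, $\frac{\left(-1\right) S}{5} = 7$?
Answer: $- \frac{53839}{3} \approx -17946.0$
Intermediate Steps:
$S = -35$ ($S = \left(-5\right) 7 = -35$)
$f{\left(c \right)} = 3 + 2 c \left(-35 + c\right)$ ($f{\left(c \right)} = 3 + \left(c + c\right) \left(c - 35\right) = 3 + 2 c \left(-35 + c\right)$)
$G{\left(E,r \right)} = \frac{14}{3} + \frac{E r}{3}$ ($G{\left(E,r \right)} = \frac{r E + 14}{3} = \frac{E r + 14}{3} = \frac{14 + E r}{3} = \frac{14}{3} + \frac{E r}{3}$)
$A = \frac{1049}{3}$ ($A = \frac{14}{3} + \frac{1}{3} \cdot 115 \cdot 9 = \frac{14}{3} + 345 = \frac{1049}{3} \approx 349.67$)
$\left(Q{\left(-114,f{\left(-9 \right)} \right)} + A\right) - 18335 = \left(39 + \frac{1049}{3}\right) - 18335 = \frac{1166}{3} - 18335 = - \frac{53839}{3}$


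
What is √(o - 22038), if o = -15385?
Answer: I*√37423 ≈ 193.45*I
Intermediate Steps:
√(o - 22038) = √(-15385 - 22038) = √(-37423) = I*√37423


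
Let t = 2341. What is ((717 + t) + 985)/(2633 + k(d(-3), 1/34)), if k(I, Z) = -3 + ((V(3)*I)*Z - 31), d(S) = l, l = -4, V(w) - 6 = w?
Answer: 68731/44165 ≈ 1.5562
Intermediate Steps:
V(w) = 6 + w
d(S) = -4
k(I, Z) = -34 + 9*I*Z (k(I, Z) = -3 + (((6 + 3)*I)*Z - 31) = -3 + ((9*I)*Z - 31) = -3 + (9*I*Z - 31) = -3 + (-31 + 9*I*Z) = -34 + 9*I*Z)
((717 + t) + 985)/(2633 + k(d(-3), 1/34)) = ((717 + 2341) + 985)/(2633 + (-34 + 9*(-4)/34)) = (3058 + 985)/(2633 + (-34 + 9*(-4)*(1/34))) = 4043/(2633 + (-34 - 18/17)) = 4043/(2633 - 596/17) = 4043/(44165/17) = 4043*(17/44165) = 68731/44165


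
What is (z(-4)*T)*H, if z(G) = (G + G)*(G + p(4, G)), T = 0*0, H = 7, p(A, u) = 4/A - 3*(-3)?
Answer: 0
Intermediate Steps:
p(A, u) = 9 + 4/A (p(A, u) = 4/A + 9 = 9 + 4/A)
T = 0
z(G) = 2*G*(10 + G) (z(G) = (G + G)*(G + (9 + 4/4)) = (2*G)*(G + (9 + 4*(1/4))) = (2*G)*(G + (9 + 1)) = (2*G)*(G + 10) = (2*G)*(10 + G) = 2*G*(10 + G))
(z(-4)*T)*H = ((2*(-4)*(10 - 4))*0)*7 = ((2*(-4)*6)*0)*7 = -48*0*7 = 0*7 = 0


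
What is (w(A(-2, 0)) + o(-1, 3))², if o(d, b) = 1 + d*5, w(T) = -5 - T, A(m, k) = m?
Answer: 49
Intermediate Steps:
o(d, b) = 1 + 5*d
(w(A(-2, 0)) + o(-1, 3))² = ((-5 - 1*(-2)) + (1 + 5*(-1)))² = ((-5 + 2) + (1 - 5))² = (-3 - 4)² = (-7)² = 49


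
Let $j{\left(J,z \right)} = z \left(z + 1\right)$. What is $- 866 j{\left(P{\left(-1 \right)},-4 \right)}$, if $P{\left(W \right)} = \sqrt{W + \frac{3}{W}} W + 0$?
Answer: $-10392$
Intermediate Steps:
$P{\left(W \right)} = W \sqrt{W + \frac{3}{W}}$ ($P{\left(W \right)} = W \sqrt{W + \frac{3}{W}} + 0 = W \sqrt{W + \frac{3}{W}}$)
$j{\left(J,z \right)} = z \left(1 + z\right)$
$- 866 j{\left(P{\left(-1 \right)},-4 \right)} = - 866 \left(- 4 \left(1 - 4\right)\right) = - 866 \left(\left(-4\right) \left(-3\right)\right) = \left(-866\right) 12 = -10392$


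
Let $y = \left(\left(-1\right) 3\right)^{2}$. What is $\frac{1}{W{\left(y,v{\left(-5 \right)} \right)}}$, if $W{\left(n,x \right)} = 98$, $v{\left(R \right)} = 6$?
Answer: $\frac{1}{98} \approx 0.010204$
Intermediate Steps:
$y = 9$ ($y = \left(-3\right)^{2} = 9$)
$\frac{1}{W{\left(y,v{\left(-5 \right)} \right)}} = \frac{1}{98}$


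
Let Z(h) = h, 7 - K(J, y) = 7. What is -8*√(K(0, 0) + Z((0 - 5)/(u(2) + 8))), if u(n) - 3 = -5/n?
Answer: -8*I*√170/17 ≈ -6.1357*I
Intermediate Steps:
u(n) = 3 - 5/n
K(J, y) = 0 (K(J, y) = 7 - 1*7 = 7 - 7 = 0)
-8*√(K(0, 0) + Z((0 - 5)/(u(2) + 8))) = -8*√(0 + (0 - 5)/((3 - 5/2) + 8)) = -8*√(0 - 5/((3 - 5*½) + 8)) = -8*√(0 - 5/((3 - 5/2) + 8)) = -8*√(0 - 5/(½ + 8)) = -8*√(0 - 5/17/2) = -8*√(0 - 5*2/17) = -8*√(0 - 10/17) = -8*I*√170/17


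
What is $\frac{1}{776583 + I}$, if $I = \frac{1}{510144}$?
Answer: $\frac{510144}{396169157953} \approx 1.2877 \cdot 10^{-6}$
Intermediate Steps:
$I = \frac{1}{510144} \approx 1.9602 \cdot 10^{-6}$
$\frac{1}{776583 + I} = \frac{1}{776583 + \frac{1}{510144}} = \frac{1}{\frac{396169157953}{510144}} = \frac{510144}{396169157953}$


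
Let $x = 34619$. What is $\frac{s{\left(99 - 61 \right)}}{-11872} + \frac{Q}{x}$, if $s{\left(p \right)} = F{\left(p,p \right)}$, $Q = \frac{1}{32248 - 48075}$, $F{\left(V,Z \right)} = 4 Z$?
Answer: $- \frac{1487197833}{116157961556} \approx -0.012803$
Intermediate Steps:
$Q = - \frac{1}{15827}$ ($Q = \frac{1}{-15827} = - \frac{1}{15827} \approx -6.3183 \cdot 10^{-5}$)
$s{\left(p \right)} = 4 p$
$\frac{s{\left(99 - 61 \right)}}{-11872} + \frac{Q}{x} = \frac{4 \left(99 - 61\right)}{-11872} - \frac{1}{15827 \cdot 34619} = 4 \left(99 - 61\right) \left(- \frac{1}{11872}\right) - \frac{1}{547914913} = 4 \cdot 38 \left(- \frac{1}{11872}\right) - \frac{1}{547914913} = 152 \left(- \frac{1}{11872}\right) - \frac{1}{547914913} = - \frac{19}{1484} - \frac{1}{547914913} = - \frac{1487197833}{116157961556}$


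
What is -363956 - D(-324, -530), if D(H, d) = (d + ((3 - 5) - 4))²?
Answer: -651252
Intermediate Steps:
D(H, d) = (-6 + d)² (D(H, d) = (d + (-2 - 4))² = (d - 6)² = (-6 + d)²)
-363956 - D(-324, -530) = -363956 - (-6 - 530)² = -363956 - 1*(-536)² = -363956 - 1*287296 = -363956 - 287296 = -651252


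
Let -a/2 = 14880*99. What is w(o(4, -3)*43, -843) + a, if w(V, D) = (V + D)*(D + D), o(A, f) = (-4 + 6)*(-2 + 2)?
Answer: -1524942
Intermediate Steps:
o(A, f) = 0 (o(A, f) = 2*0 = 0)
w(V, D) = 2*D*(D + V) (w(V, D) = (D + V)*(2*D) = 2*D*(D + V))
a = -2946240 (a = -29760*99 = -2*1473120 = -2946240)
w(o(4, -3)*43, -843) + a = 2*(-843)*(-843 + 0*43) - 2946240 = 2*(-843)*(-843 + 0) - 2946240 = 2*(-843)*(-843) - 2946240 = 1421298 - 2946240 = -1524942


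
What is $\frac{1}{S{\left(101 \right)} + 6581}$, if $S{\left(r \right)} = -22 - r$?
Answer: $\frac{1}{6458} \approx 0.00015485$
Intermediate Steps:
$\frac{1}{S{\left(101 \right)} + 6581} = \frac{1}{\left(-22 - 101\right) + 6581} = \frac{1}{-123 + 6581} = \frac{1}{6458}$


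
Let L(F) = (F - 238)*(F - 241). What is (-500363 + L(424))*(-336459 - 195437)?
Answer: 248036402200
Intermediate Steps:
L(F) = (-241 + F)*(-238 + F) (L(F) = (-238 + F)*(-241 + F) = (-241 + F)*(-238 + F))
(-500363 + L(424))*(-336459 - 195437) = (-500363 + (57358 + 424² - 479*424))*(-336459 - 195437) = (-500363 + (57358 + 179776 - 203096))*(-531896) = (-500363 + 34038)*(-531896) = -466325*(-531896) = 248036402200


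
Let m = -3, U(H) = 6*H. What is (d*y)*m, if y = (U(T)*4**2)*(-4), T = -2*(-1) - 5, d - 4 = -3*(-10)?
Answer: -117504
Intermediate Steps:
d = 34 (d = 4 - 3*(-10) = 4 + 30 = 34)
T = -3 (T = 2 - 5 = -3)
y = 1152 (y = ((6*(-3))*4**2)*(-4) = -18*16*(-4) = -288*(-4) = 1152)
(d*y)*m = (34*1152)*(-3) = 39168*(-3) = -117504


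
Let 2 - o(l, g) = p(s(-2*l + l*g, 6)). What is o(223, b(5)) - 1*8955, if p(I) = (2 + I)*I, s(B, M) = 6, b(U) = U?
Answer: -9001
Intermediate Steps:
p(I) = I*(2 + I)
o(l, g) = -46 (o(l, g) = 2 - 6*(2 + 6) = 2 - 6*8 = 2 - 1*48 = 2 - 48 = -46)
o(223, b(5)) - 1*8955 = -46 - 1*8955 = -46 - 8955 = -9001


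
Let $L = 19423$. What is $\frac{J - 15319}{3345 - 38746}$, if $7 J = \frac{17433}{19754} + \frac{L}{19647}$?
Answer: $\frac{41617134371161}{96175591204266} \approx 0.43272$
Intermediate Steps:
$J = \frac{726188093}{2716747866}$ ($J = \frac{\frac{17433}{19754} + \frac{19423}{19647}}{7} = \frac{1}{7} \cdot \frac{726188093}{388106838} = \frac{726188093}{2716747866} \approx 0.2673$)
$\frac{J - 15319}{3345 - 38746} = \frac{\frac{726188093}{2716747866} - 15319}{3345 - 38746} = - \frac{41617134371161}{2716747866 \left(-35401\right)} = \left(- \frac{41617134371161}{2716747866}\right) \left(- \frac{1}{35401}\right) = \frac{41617134371161}{96175591204266}$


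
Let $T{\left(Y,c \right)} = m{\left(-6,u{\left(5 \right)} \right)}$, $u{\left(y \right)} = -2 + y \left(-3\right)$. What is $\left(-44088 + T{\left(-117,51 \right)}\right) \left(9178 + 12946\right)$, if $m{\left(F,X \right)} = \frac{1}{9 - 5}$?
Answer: $-975397381$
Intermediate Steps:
$u{\left(y \right)} = -2 - 3 y$
$m{\left(F,X \right)} = \frac{1}{4}$
$T{\left(Y,c \right)} = \frac{1}{4}$
$\left(-44088 + T{\left(-117,51 \right)}\right) \left(9178 + 12946\right) = \left(-44088 + \frac{1}{4}\right) \left(9178 + 12946\right) = \left(- \frac{176351}{4}\right) 22124 = -975397381$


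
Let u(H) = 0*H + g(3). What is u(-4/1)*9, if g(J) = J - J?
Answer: 0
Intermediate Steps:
g(J) = 0
u(H) = 0 (u(H) = 0*H + 0 = 0 + 0 = 0)
u(-4/1)*9 = 0*9 = 0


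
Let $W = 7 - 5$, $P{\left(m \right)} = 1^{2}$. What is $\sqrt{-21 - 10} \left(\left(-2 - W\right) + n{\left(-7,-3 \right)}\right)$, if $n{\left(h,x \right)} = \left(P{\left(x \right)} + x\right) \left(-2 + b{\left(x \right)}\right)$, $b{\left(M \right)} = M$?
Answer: $6 i \sqrt{31} \approx 33.407 i$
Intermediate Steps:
$P{\left(m \right)} = 1$
$W = 2$
$n{\left(h,x \right)} = \left(1 + x\right) \left(-2 + x\right)$
$\sqrt{-21 - 10} \left(\left(-2 - W\right) + n{\left(-7,-3 \right)}\right) = \sqrt{-21 - 10} \left(\left(-2 - 2\right) - \left(-1 - 9\right)\right) = \sqrt{-31} \left(\left(-2 - 2\right) + \left(-2 + 9 + 3\right)\right) = i \sqrt{31} \left(-4 + 10\right) = i \sqrt{31} \cdot 6 = 6 i \sqrt{31}$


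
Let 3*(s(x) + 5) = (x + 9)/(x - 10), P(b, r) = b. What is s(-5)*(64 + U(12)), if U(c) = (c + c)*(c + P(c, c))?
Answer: -29312/9 ≈ -3256.9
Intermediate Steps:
s(x) = -5 + (9 + x)/(3*(-10 + x)) (s(x) = -5 + ((x + 9)/(x - 10))/3 = -5 + ((9 + x)/(-10 + x))/3 = -5 + (9 + x)/(3*(-10 + x)))
U(c) = 4*c² (U(c) = (c + c)*(c + c) = (2*c)*(2*c) = 4*c²)
s(-5)*(64 + U(12)) = ((159 - 14*(-5))/(3*(-10 - 5)))*(64 + 4*12²) = ((⅓)*(159 + 70)/(-15))*(64 + 4*144) = ((⅓)*(-1/15)*229)*(64 + 576) = -229/45*640 = -29312/9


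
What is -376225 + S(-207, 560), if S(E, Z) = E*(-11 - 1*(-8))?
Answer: -375604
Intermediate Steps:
S(E, Z) = -3*E (S(E, Z) = E*(-11 + 8) = E*(-3) = -3*E)
-376225 + S(-207, 560) = -376225 - 3*(-207) = -376225 + 621 = -375604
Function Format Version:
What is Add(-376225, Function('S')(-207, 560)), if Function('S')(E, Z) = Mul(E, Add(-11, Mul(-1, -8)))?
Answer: -375604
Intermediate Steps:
Function('S')(E, Z) = Mul(-3, E) (Function('S')(E, Z) = Mul(E, Add(-11, 8)) = Mul(E, -3) = Mul(-3, E))
Add(-376225, Function('S')(-207, 560)) = Add(-376225, Mul(-3, -207)) = Add(-376225, 621) = -375604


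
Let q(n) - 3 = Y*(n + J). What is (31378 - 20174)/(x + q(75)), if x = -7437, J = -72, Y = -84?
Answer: -5602/3843 ≈ -1.4577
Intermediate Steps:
q(n) = 6051 - 84*n (q(n) = 3 - 84*(n - 72) = 3 - 84*(-72 + n) = 3 + (6048 - 84*n) = 6051 - 84*n)
(31378 - 20174)/(x + q(75)) = (31378 - 20174)/(-7437 + (6051 - 84*75)) = 11204/(-7437 + (6051 - 6300)) = 11204/(-7437 - 249) = 11204/(-7686) = 11204*(-1/7686) = -5602/3843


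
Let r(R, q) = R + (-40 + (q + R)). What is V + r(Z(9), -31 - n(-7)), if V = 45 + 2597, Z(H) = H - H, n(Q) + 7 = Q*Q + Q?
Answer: 2536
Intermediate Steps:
n(Q) = -7 + Q + Q² (n(Q) = -7 + (Q*Q + Q) = -7 + (Q² + Q) = -7 + (Q + Q²) = -7 + Q + Q²)
Z(H) = 0
V = 2642
r(R, q) = -40 + q + 2*R (r(R, q) = R + (-40 + (R + q)) = R + (-40 + R + q) = -40 + q + 2*R)
V + r(Z(9), -31 - n(-7)) = 2642 + (-40 + (-31 - (-7 - 7 + (-7)²)) + 2*0) = 2642 + (-40 + (-31 - (-7 - 7 + 49)) + 0) = 2642 + (-40 + (-31 - 1*35) + 0) = 2642 + (-40 + (-31 - 35) + 0) = 2642 + (-40 - 66 + 0) = 2642 - 106 = 2536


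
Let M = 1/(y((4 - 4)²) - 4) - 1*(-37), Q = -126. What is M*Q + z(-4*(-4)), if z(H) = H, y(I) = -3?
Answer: -4628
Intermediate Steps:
M = 258/7 (M = 1/(-3 - 4) - 1*(-37) = 1/(-7) + 37 = -⅐ + 37 = 258/7 ≈ 36.857)
M*Q + z(-4*(-4)) = (258/7)*(-126) - 4*(-4) = -4644 + 16 = -4628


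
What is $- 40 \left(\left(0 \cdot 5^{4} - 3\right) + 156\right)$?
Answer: $-6120$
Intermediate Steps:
$- 40 \left(\left(0 \cdot 5^{4} - 3\right) + 156\right) = - 40 \left(\left(0 \cdot 625 - 3\right) + 156\right) = - 40 \left(\left(0 - 3\right) + 156\right) = - 40 \left(-3 + 156\right) = \left(-40\right) 153 = -6120$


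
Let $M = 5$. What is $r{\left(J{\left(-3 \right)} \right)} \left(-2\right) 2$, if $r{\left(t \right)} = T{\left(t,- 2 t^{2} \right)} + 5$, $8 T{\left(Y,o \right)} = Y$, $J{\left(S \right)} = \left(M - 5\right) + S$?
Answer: $- \frac{37}{2} \approx -18.5$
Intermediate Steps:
$J{\left(S \right)} = S$ ($J{\left(S \right)} = \left(5 - 5\right) + S = 0 + S = S$)
$T{\left(Y,o \right)} = \frac{Y}{8}$
$r{\left(t \right)} = 5 + \frac{t}{8}$ ($r{\left(t \right)} = \frac{t}{8} + 5 = 5 + \frac{t}{8}$)
$r{\left(J{\left(-3 \right)} \right)} \left(-2\right) 2 = \left(5 + \frac{1}{8} \left(-3\right)\right) \left(-2\right) 2 = \left(5 - \frac{3}{8}\right) \left(-2\right) 2 = \frac{37}{8} \left(-2\right) 2 = \left(- \frac{37}{4}\right) 2 = - \frac{37}{2}$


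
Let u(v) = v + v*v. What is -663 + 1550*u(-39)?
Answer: 2296437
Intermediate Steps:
u(v) = v + v²
-663 + 1550*u(-39) = -663 + 1550*(-39*(1 - 39)) = -663 + 1550*(-39*(-38)) = -663 + 1550*1482 = -663 + 2297100 = 2296437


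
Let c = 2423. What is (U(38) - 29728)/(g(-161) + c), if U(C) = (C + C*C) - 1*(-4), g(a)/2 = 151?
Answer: -28242/2725 ≈ -10.364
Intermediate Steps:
g(a) = 302 (g(a) = 2*151 = 302)
U(C) = 4 + C + C² (U(C) = (C + C²) + 4 = 4 + C + C²)
(U(38) - 29728)/(g(-161) + c) = ((4 + 38 + 38²) - 29728)/(302 + 2423) = ((4 + 38 + 1444) - 29728)/2725 = (1486 - 29728)*(1/2725) = -28242*1/2725 = -28242/2725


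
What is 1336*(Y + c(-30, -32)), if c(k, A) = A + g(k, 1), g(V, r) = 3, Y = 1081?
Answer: 1405472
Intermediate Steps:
c(k, A) = 3 + A (c(k, A) = A + 3 = 3 + A)
1336*(Y + c(-30, -32)) = 1336*(1081 + (3 - 32)) = 1336*(1081 - 29) = 1336*1052 = 1405472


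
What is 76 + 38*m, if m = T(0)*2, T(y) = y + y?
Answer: 76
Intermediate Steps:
T(y) = 2*y
m = 0 (m = (2*0)*2 = 0*2 = 0)
76 + 38*m = 76 + 38*0 = 76 + 0 = 76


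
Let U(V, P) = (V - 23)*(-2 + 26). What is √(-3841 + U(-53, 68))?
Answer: I*√5665 ≈ 75.266*I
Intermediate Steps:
U(V, P) = -552 + 24*V (U(V, P) = (-23 + V)*24 = -552 + 24*V)
√(-3841 + U(-53, 68)) = √(-3841 + (-552 + 24*(-53))) = √(-3841 + (-552 - 1272)) = √(-3841 - 1824) = √(-5665) = I*√5665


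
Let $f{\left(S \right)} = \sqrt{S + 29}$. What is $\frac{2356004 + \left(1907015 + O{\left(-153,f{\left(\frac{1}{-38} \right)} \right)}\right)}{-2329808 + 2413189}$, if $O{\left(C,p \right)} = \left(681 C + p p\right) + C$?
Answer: $\frac{158030675}{3168478} \approx 49.876$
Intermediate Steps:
$f{\left(S \right)} = \sqrt{29 + S}$
$O{\left(C,p \right)} = p^{2} + 682 C$ ($O{\left(C,p \right)} = \left(681 C + p^{2}\right) + C = \left(p^{2} + 681 C\right) + C = p^{2} + 682 C$)
$\frac{2356004 + \left(1907015 + O{\left(-153,f{\left(\frac{1}{-38} \right)} \right)}\right)}{-2329808 + 2413189} = \frac{2356004 + \left(1907015 + \left(\left(\sqrt{29 + \frac{1}{-38}}\right)^{2} + 682 \left(-153\right)\right)\right)}{-2329808 + 2413189} = \frac{2356004 + \left(1907015 - \left(104346 - \left(\sqrt{29 - \frac{1}{38}}\right)^{2}\right)\right)}{83381} = \left(2356004 + \left(1907015 - \left(104346 - \left(\sqrt{\frac{1101}{38}}\right)^{2}\right)\right)\right) \frac{1}{83381} = \left(2356004 + \left(1907015 - \left(104346 - \left(\frac{\sqrt{41838}}{38}\right)^{2}\right)\right)\right) \frac{1}{83381} = \left(2356004 + \left(1907015 + \left(\frac{1101}{38} - 104346\right)\right)\right) \frac{1}{83381} = \left(2356004 + \left(1907015 - \frac{3964047}{38}\right)\right) \frac{1}{83381} = \left(2356004 + \frac{68502523}{38}\right) \frac{1}{83381} = \frac{158030675}{38} \cdot \frac{1}{83381} = \frac{158030675}{3168478}$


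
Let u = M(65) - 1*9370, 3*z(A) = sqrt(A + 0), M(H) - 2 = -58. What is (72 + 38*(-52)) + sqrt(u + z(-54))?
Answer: -1904 + sqrt(-9426 + I*sqrt(6)) ≈ -1904.0 + 97.088*I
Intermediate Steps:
M(H) = -56 (M(H) = 2 - 58 = -56)
z(A) = sqrt(A)/3 (z(A) = sqrt(A + 0)/3 = sqrt(A)/3)
u = -9426 (u = -56 - 1*9370 = -56 - 9370 = -9426)
(72 + 38*(-52)) + sqrt(u + z(-54)) = (72 + 38*(-52)) + sqrt(-9426 + sqrt(-54)/3) = (72 - 1976) + sqrt(-9426 + (3*I*sqrt(6))/3) = -1904 + sqrt(-9426 + I*sqrt(6))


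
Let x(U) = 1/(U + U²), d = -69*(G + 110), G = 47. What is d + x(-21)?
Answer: -4549859/420 ≈ -10833.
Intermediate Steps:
d = -10833 (d = -69*(47 + 110) = -69*157 = -10833)
d + x(-21) = -10833 + 1/((-21)*(1 - 21)) = -10833 - 1/21/(-20) = -10833 - 1/21*(-1/20) = -10833 + 1/420 = -4549859/420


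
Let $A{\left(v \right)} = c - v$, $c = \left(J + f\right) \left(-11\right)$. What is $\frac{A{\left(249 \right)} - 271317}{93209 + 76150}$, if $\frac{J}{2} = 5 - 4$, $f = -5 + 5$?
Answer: $- \frac{271588}{169359} \approx -1.6036$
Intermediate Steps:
$f = 0$
$J = 2$ ($J = 2 \left(5 - 4\right) = 2 \cdot 1 = 2$)
$c = -22$ ($c = \left(2 + 0\right) \left(-11\right) = 2 \left(-11\right) = -22$)
$A{\left(v \right)} = -22 - v$
$\frac{A{\left(249 \right)} - 271317}{93209 + 76150} = \frac{\left(-22 - 249\right) - 271317}{93209 + 76150} = \frac{\left(-22 - 249\right) - 271317}{169359} = \left(-271 - 271317\right) \frac{1}{169359} = \left(-271588\right) \frac{1}{169359} = - \frac{271588}{169359}$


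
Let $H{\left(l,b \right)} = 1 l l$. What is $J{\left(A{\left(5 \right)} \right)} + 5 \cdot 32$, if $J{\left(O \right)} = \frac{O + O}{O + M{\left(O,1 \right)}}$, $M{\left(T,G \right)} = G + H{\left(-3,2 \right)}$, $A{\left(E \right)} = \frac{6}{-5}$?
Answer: $\frac{1757}{11} \approx 159.73$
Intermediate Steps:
$H{\left(l,b \right)} = l^{2}$ ($H{\left(l,b \right)} = l l = l^{2}$)
$A{\left(E \right)} = - \frac{6}{5}$ ($A{\left(E \right)} = 6 \left(- \frac{1}{5}\right) = - \frac{6}{5}$)
$M{\left(T,G \right)} = 9 + G$ ($M{\left(T,G \right)} = G + \left(-3\right)^{2} = G + 9 = 9 + G$)
$J{\left(O \right)} = \frac{2 O}{10 + O}$ ($J{\left(O \right)} = \frac{O + O}{O + \left(9 + 1\right)} = \frac{2 O}{O + 10} = \frac{2 O}{10 + O}$)
$J{\left(A{\left(5 \right)} \right)} + 5 \cdot 32 = 2 \left(- \frac{6}{5}\right) \frac{1}{10 - \frac{6}{5}} + 5 \cdot 32 = 2 \left(- \frac{6}{5}\right) \frac{1}{\frac{44}{5}} + 160 = 2 \left(- \frac{6}{5}\right) \frac{5}{44} + 160 = - \frac{3}{11} + 160 = \frac{1757}{11}$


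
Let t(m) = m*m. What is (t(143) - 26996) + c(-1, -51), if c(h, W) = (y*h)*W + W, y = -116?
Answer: -12514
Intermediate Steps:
t(m) = m²
c(h, W) = W - 116*W*h (c(h, W) = (-116*h)*W + W = -116*W*h + W = W - 116*W*h)
(t(143) - 26996) + c(-1, -51) = (143² - 26996) - 51*(1 - 116*(-1)) = (20449 - 26996) - 51*(1 + 116) = -6547 - 51*117 = -6547 - 5967 = -12514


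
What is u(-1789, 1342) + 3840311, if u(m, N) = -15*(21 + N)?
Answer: 3819866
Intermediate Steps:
u(m, N) = -315 - 15*N
u(-1789, 1342) + 3840311 = (-315 - 15*1342) + 3840311 = (-315 - 20130) + 3840311 = -20445 + 3840311 = 3819866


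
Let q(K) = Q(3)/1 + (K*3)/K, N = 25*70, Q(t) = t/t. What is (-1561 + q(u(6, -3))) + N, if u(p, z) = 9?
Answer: 193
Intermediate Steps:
Q(t) = 1
N = 1750
q(K) = 4 (q(K) = 1/1 + (K*3)/K = 1*1 + (3*K)/K = 1 + 3 = 4)
(-1561 + q(u(6, -3))) + N = (-1561 + 4) + 1750 = -1557 + 1750 = 193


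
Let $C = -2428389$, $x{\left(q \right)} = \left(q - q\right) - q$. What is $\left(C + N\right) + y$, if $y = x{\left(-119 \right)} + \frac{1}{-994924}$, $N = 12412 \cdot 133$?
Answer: $- \frac{773527541977}{994924} \approx -7.7747 \cdot 10^{5}$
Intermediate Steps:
$x{\left(q \right)} = - q$ ($x{\left(q \right)} = 0 - q = - q$)
$N = 1650796$
$y = \frac{118395955}{994924}$ ($y = \left(-1\right) \left(-119\right) + \frac{1}{-994924} = 119 - \frac{1}{994924} = \frac{118395955}{994924} \approx 119.0$)
$\left(C + N\right) + y = \left(-2428389 + 1650796\right) + \frac{118395955}{994924} = -777593 + \frac{118395955}{994924} = - \frac{773527541977}{994924}$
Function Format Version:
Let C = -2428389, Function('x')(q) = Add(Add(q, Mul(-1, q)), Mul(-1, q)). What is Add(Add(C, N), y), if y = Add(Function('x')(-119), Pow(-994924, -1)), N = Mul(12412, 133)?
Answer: Rational(-773527541977, 994924) ≈ -7.7747e+5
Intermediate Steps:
Function('x')(q) = Mul(-1, q) (Function('x')(q) = Add(0, Mul(-1, q)) = Mul(-1, q))
N = 1650796
y = Rational(118395955, 994924) (y = Add(Mul(-1, -119), Pow(-994924, -1)) = Add(119, Rational(-1, 994924)) = Rational(118395955, 994924) ≈ 119.00)
Add(Add(C, N), y) = Add(Add(-2428389, 1650796), Rational(118395955, 994924)) = Add(-777593, Rational(118395955, 994924)) = Rational(-773527541977, 994924)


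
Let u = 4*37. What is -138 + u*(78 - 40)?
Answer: 5486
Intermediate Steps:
u = 148
-138 + u*(78 - 40) = -138 + 148*(78 - 40) = -138 + 148*38 = -138 + 5624 = 5486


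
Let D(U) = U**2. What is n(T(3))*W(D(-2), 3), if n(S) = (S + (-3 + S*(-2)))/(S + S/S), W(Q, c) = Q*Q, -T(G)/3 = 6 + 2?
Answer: -336/23 ≈ -14.609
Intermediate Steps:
T(G) = -24 (T(G) = -3*(6 + 2) = -3*8 = -24)
W(Q, c) = Q**2
n(S) = (-3 - S)/(1 + S) (n(S) = (S + (-3 - 2*S))/(S + 1) = (-3 - S)/(1 + S))
n(T(3))*W(D(-2), 3) = ((-3 - 1*(-24))/(1 - 24))*((-2)**2)**2 = ((-3 + 24)/(-23))*4**2 = -1/23*21*16 = -21/23*16 = -336/23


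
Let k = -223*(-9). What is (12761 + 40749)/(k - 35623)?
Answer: -26755/16808 ≈ -1.5918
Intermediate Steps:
k = 2007
(12761 + 40749)/(k - 35623) = (12761 + 40749)/(2007 - 35623) = 53510/(-33616) = 53510*(-1/33616) = -26755/16808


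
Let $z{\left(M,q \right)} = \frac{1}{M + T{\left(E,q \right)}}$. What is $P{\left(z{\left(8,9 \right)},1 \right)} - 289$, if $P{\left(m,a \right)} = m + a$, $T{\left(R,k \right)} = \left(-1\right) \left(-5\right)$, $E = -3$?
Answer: $- \frac{3743}{13} \approx -287.92$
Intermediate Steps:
$T{\left(R,k \right)} = 5$
$z{\left(M,q \right)} = \frac{1}{5 + M}$ ($z{\left(M,q \right)} = \frac{1}{M + 5} = \frac{1}{5 + M}$)
$P{\left(m,a \right)} = a + m$
$P{\left(z{\left(8,9 \right)},1 \right)} - 289 = \left(1 + \frac{1}{5 + 8}\right) - 289 = \left(1 + \frac{1}{13}\right) - 289 = \frac{14}{13} - 289 = - \frac{3743}{13}$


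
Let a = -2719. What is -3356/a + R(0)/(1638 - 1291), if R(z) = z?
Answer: 3356/2719 ≈ 1.2343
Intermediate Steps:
-3356/a + R(0)/(1638 - 1291) = -3356/(-2719) + 0/(1638 - 1291) = -3356*(-1/2719) + 0/347 = 3356/2719 + 0*(1/347) = 3356/2719 + 0 = 3356/2719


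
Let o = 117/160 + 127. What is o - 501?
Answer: -59723/160 ≈ -373.27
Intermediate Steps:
o = 20437/160 (o = 117*(1/160) + 127 = 117/160 + 127 = 20437/160 ≈ 127.73)
o - 501 = 20437/160 - 501 = -59723/160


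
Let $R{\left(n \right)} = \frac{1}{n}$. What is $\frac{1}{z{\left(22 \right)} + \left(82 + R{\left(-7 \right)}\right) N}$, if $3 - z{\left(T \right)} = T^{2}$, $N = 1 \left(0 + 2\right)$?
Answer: $- \frac{7}{2221} \approx -0.0031517$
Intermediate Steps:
$N = 2$ ($N = 1 \cdot 2 = 2$)
$z{\left(T \right)} = 3 - T^{2}$
$\frac{1}{z{\left(22 \right)} + \left(82 + R{\left(-7 \right)}\right) N} = \frac{1}{\left(3 - 22^{2}\right) + \left(82 + \frac{1}{-7}\right) 2} = \frac{1}{\left(3 - 484\right) + \left(82 - \frac{1}{7}\right) 2} = \frac{1}{\left(3 - 484\right) + \frac{573}{7} \cdot 2} = \frac{1}{-481 + \frac{1146}{7}} = \frac{1}{- \frac{2221}{7}} = - \frac{7}{2221}$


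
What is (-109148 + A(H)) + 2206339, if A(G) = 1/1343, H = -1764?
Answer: 2816527514/1343 ≈ 2.0972e+6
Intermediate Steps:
A(G) = 1/1343
(-109148 + A(H)) + 2206339 = (-109148 + 1/1343) + 2206339 = -146585763/1343 + 2206339 = 2816527514/1343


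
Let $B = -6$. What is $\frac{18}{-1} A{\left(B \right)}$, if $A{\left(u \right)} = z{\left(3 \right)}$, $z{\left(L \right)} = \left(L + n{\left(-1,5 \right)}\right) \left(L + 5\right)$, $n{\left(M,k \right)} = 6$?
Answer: $-1296$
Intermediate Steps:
$z{\left(L \right)} = \left(5 + L\right) \left(6 + L\right)$ ($z{\left(L \right)} = \left(L + 6\right) \left(L + 5\right) = \left(6 + L\right) \left(5 + L\right) = \left(5 + L\right) \left(6 + L\right)$)
$A{\left(u \right)} = 72$ ($A{\left(u \right)} = 30 + 3^{2} + 11 \cdot 3 = 30 + 9 + 33 = 72$)
$\frac{18}{-1} A{\left(B \right)} = \frac{18}{-1} \cdot 72 = 18 \left(-1\right) 72 = \left(-18\right) 72 = -1296$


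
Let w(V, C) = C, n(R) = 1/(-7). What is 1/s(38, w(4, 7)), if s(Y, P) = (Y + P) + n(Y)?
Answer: 7/314 ≈ 0.022293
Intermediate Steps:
n(R) = -⅐
s(Y, P) = -⅐ + P + Y (s(Y, P) = (Y + P) - ⅐ = (P + Y) - ⅐ = -⅐ + P + Y)
1/s(38, w(4, 7)) = 1/(-⅐ + 7 + 38) = 1/(314/7) = 7/314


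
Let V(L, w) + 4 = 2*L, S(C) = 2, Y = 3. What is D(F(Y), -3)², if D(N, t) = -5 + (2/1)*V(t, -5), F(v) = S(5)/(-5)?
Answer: 625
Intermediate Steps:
F(v) = -⅖ (F(v) = 2/(-5) = 2*(-⅕) = -⅖)
V(L, w) = -4 + 2*L
D(N, t) = -13 + 4*t (D(N, t) = -5 + (2/1)*(-4 + 2*t) = -5 + (2*1)*(-4 + 2*t) = -5 + 2*(-4 + 2*t) = -5 + (-8 + 4*t) = -13 + 4*t)
D(F(Y), -3)² = (-13 + 4*(-3))² = (-13 - 12)² = (-25)² = 625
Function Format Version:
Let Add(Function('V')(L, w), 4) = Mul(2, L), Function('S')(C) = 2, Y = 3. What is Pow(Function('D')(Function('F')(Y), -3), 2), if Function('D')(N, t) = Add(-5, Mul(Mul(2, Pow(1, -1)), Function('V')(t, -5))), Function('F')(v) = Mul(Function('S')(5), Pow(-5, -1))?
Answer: 625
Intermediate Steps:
Function('F')(v) = Rational(-2, 5) (Function('F')(v) = Mul(2, Pow(-5, -1)) = Mul(2, Rational(-1, 5)) = Rational(-2, 5))
Function('V')(L, w) = Add(-4, Mul(2, L))
Function('D')(N, t) = Add(-13, Mul(4, t)) (Function('D')(N, t) = Add(-5, Mul(Mul(2, Pow(1, -1)), Add(-4, Mul(2, t)))) = Add(-5, Mul(Mul(2, 1), Add(-4, Mul(2, t)))) = Add(-5, Mul(2, Add(-4, Mul(2, t)))) = Add(-5, Add(-8, Mul(4, t))) = Add(-13, Mul(4, t)))
Pow(Function('D')(Function('F')(Y), -3), 2) = Pow(Add(-13, Mul(4, -3)), 2) = Pow(Add(-13, -12), 2) = Pow(-25, 2) = 625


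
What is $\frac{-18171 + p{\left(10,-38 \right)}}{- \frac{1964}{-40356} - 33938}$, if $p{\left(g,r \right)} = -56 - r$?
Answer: $\frac{183508821}{342399991} \approx 0.53595$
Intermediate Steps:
$\frac{-18171 + p{\left(10,-38 \right)}}{- \frac{1964}{-40356} - 33938} = \frac{-18171 - 18}{- \frac{1964}{-40356} - 33938} = \frac{-18171 + \left(-56 + 38\right)}{\left(-1964\right) \left(- \frac{1}{40356}\right) - 33938} = \frac{-18171 - 18}{\frac{491}{10089} - 33938} = - \frac{18189}{- \frac{342399991}{10089}} = \left(-18189\right) \left(- \frac{10089}{342399991}\right) = \frac{183508821}{342399991}$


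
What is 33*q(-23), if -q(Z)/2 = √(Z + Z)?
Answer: -66*I*√46 ≈ -447.63*I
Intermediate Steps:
q(Z) = -2*√2*√Z (q(Z) = -2*√(Z + Z) = -2*√2*√Z)
33*q(-23) = 33*(-2*√2*√(-23)) = 33*(-2*√2*I*√23) = 33*(-2*I*√46) = -66*I*√46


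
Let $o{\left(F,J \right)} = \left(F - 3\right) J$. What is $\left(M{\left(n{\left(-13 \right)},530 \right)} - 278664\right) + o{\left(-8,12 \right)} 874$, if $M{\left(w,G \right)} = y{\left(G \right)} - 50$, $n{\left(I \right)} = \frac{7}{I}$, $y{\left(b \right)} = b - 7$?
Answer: $-393559$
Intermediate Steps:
$o{\left(F,J \right)} = J \left(-3 + F\right)$ ($o{\left(F,J \right)} = \left(-3 + F\right) J = J \left(-3 + F\right)$)
$y{\left(b \right)} = -7 + b$
$M{\left(w,G \right)} = -57 + G$ ($M{\left(w,G \right)} = \left(-7 + G\right) - 50 = -57 + G$)
$\left(M{\left(n{\left(-13 \right)},530 \right)} - 278664\right) + o{\left(-8,12 \right)} 874 = \left(\left(-57 + 530\right) - 278664\right) + 12 \left(-3 - 8\right) 874 = \left(473 - 278664\right) + 12 \left(-11\right) 874 = -278191 - 115368 = -393559$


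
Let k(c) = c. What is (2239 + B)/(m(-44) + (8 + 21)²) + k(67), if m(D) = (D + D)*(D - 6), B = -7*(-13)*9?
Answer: 354205/5241 ≈ 67.583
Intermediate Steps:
B = 819 (B = 91*9 = 819)
m(D) = 2*D*(-6 + D) (m(D) = (2*D)*(-6 + D) = 2*D*(-6 + D))
(2239 + B)/(m(-44) + (8 + 21)²) + k(67) = (2239 + 819)/(2*(-44)*(-6 - 44) + (8 + 21)²) + 67 = 3058/(2*(-44)*(-50) + 29²) + 67 = 3058/(4400 + 841) + 67 = 3058/5241 + 67 = 354205/5241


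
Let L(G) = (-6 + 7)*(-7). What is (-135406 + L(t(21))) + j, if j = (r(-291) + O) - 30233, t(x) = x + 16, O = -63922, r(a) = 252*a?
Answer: -302900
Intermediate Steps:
t(x) = 16 + x
L(G) = -7 (L(G) = 1*(-7) = -7)
j = -167487 (j = (252*(-291) - 63922) - 30233 = (-73332 - 63922) - 30233 = -137254 - 30233 = -167487)
(-135406 + L(t(21))) + j = (-135406 - 7) - 167487 = -135413 - 167487 = -302900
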